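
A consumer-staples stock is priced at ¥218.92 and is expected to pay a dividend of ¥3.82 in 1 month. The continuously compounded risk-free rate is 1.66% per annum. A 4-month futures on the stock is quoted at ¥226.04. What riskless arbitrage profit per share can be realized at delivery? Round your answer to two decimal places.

¥9.74 per share

PV(dividends) I = 3.82·e^(−0.0166·1/12) = 3.8147
Fair futures F* = (S − I)·e^(rT) = (218.92 − 3.8147)·e^0.005533 = 215.1053 × 1.005548 = 216.2987
Market ¥226.04 > fair 216.2987: forward overpriced → cash-and-carry (borrow at r, buy the stock and collect the dividends, short the forward).
Profit at T = |F_mkt − F*| = |226.04 − 216.2987| = ¥9.74 per share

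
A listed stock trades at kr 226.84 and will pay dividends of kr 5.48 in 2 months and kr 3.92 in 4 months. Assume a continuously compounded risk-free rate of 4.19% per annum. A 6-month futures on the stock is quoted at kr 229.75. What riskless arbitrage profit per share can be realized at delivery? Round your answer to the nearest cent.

PV(dividends) I = 5.48·e^(−0.0419·2/12) + 3.92·e^(−0.0419·4/12) = 9.3075
Fair futures F* = (S − I)·e^(rT) = (226.84 − 9.3075)·e^0.020950 = 217.5325 × 1.021171 = 222.1379
Market kr 229.75 > fair 222.1379: forward overpriced → cash-and-carry (borrow at r, buy the stock and collect the dividends, short the forward).
Profit at T = |F_mkt − F*| = |229.75 − 222.1379| = kr 7.61 per share

kr 7.61 per share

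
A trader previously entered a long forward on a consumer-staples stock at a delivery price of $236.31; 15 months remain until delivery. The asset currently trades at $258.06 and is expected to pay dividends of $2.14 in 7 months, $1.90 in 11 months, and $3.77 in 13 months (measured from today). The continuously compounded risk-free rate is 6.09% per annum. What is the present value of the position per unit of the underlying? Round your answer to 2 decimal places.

PV(remaining dividends) I = 2.14·e^(−0.0609·7/12) + 1.90·e^(−0.0609·11/12) + 3.77·e^(−0.0609·13/12) = 7.3915
Current forward F = (S − I)·e^(rT) = (258.06 − 7.3915)·e^(0.0609·15/12) = 250.6685 × 1.079097 = 270.4956
Value (long) = (F − K)·e^(−rT) = (270.4956 − 236.31) × 0.926700 = 31.6798
Value = $31.68

$31.68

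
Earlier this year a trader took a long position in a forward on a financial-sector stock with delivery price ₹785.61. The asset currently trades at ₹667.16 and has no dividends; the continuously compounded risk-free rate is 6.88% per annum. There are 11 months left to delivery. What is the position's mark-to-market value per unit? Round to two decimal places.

Current fair forward for the remaining 11 months: F = S·e^(r·T), r = 0.0688
F = 667.16 · e^(0.0688 × 11/12) = 667.16 × 1.065098 = 710.5908
Value of long forward = (F − K)·e^(−rT) = (710.5908 − 785.61) · e^(−0.0688·11/12)
= -75.0192 × 0.938881 = -70.43

-₹70.43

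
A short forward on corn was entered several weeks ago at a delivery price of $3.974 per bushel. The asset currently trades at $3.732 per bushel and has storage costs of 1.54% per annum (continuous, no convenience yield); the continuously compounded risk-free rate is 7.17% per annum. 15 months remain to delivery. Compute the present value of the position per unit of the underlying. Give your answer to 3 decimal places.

-$0.171 per bushel

Current fair forward for the remaining 15 months: F = S·e^((r + u)·T), (r + u) = 0.0717 + 0.0154 = 0.0871
F = 3.732 · e^(0.0871 × 15/12) = 3.732 × 1.115023 = 4.1613
Value of long forward = (F − K)·e^(−rT) = (4.1613 − 3.974) · e^(−0.0717·15/12)
= 0.1873 × 0.914274 = 0.171
Short position value = −(long value) = -$0.171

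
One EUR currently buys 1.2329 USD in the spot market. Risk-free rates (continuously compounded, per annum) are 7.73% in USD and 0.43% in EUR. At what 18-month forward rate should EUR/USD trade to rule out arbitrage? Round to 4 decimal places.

F = S·e^((r_USD − r_EUR)T) = 1.2329 · e^((0.0773 − 0.0043) × 18/12)
= 1.2329 · e^0.109500 = 1.2329 × 1.115720
F = 1.3756 USD per EUR

1.3756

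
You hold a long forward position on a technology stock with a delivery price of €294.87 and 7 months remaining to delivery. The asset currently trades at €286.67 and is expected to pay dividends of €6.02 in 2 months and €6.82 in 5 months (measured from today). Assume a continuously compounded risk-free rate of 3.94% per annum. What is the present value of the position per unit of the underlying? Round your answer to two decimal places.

PV(remaining dividends) I = 6.02·e^(−0.0394·2/12) + 6.82·e^(−0.0394·5/12) = 12.6896
Current forward F = (S − I)·e^(rT) = (286.67 − 12.6896)·e^(0.0394·7/12) = 273.9804 × 1.023249 = 280.3502
Value (long) = (F − K)·e^(−rT) = (280.3502 − 294.87) × 0.977279 = -14.1899
Value = -€14.19

-€14.19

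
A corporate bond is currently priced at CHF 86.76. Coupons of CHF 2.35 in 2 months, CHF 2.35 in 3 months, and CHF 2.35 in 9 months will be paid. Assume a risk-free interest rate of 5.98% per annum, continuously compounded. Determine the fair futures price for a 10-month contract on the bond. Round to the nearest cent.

PV(coupons) I = 2.35·e^(−0.0598·2/12) + 2.35·e^(−0.0598·3/12) + 2.35·e^(−0.0598·9/12)
I = 2.3267 + 2.3151 + 2.2469 = 6.8887
F = (S − I)·e^(rT) = (86.76 − 6.8887) · e^(0.0598·10/12)
= 79.8713 · e^0.049833 = 79.8713 × 1.051096 = CHF 83.95

CHF 83.95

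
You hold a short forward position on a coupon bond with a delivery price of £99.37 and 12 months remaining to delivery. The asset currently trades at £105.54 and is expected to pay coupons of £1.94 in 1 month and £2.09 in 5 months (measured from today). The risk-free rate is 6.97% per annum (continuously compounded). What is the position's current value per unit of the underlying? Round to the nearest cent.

PV(remaining coupons) I = 1.94·e^(−0.0697·1/12) + 2.09·e^(−0.0697·5/12) = 3.9589
Current forward F = (S − I)·e^(rT) = (105.54 − 3.9589)·e^(0.0697·12/12) = 101.5811 × 1.072186 = 108.9138
Value (long) = (F − K)·e^(−rT) = (108.9138 − 99.37) × 0.932674 = 8.9013
Short position value = −(long value) = -£8.90

-£8.90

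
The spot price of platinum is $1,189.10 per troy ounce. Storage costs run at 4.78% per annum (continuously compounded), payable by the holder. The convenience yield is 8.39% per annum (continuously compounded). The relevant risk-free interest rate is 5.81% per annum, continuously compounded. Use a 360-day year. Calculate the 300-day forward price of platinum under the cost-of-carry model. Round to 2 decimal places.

Net carry = r + u − y = 0.0581 + 0.0478 − 0.0839 = 0.0220
F = S·e^((r+u−y)T) = 1189.10 · e^(0.0220 × 300/360) = 1189.10 · e^0.01833333
= 1189.10 × 1.01850242 = $1,211.10 per troy ounce

$1,211.10 per troy ounce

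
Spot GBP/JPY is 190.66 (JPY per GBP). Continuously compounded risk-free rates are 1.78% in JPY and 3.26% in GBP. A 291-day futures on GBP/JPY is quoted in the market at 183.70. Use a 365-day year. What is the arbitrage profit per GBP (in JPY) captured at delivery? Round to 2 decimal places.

4.72 per GBP (in JPY)

Fair futures: F* = S·e^(carry·T), with carry = (r_JPY − r_GBP) = 0.0178 − 0.0326 = -0.0148
F* = 190.66 · e^(-0.0148 × 291/365) = 190.66 · e^-0.011799 = 190.66 × 0.988270 = 188.4236
Market 183.70 < fair 188.4236: forward underpriced → reverse cash-and-carry (short spot, go long the forward).
At maturity, profit = |F_mkt − F*| = |183.70 − 188.4236| = 4.72 per GBP (in JPY)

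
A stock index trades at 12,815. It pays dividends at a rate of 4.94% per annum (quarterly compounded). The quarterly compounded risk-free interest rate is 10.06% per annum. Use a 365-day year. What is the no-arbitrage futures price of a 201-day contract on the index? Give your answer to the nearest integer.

F = S · (1+r/4)^(4T) / (1+q/4)^(4T)
= 12815 × 1.056238 / 1.027406 = 12815 × 1.028063
F = 13,175

13,175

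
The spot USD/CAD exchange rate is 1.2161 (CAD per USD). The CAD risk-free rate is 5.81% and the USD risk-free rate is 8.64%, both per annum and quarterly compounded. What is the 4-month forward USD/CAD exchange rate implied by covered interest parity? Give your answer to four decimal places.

1.2049

By covered interest parity, F = S · (1+r_CAD/4)^(4T) / (1+r_USD/4)^(4T)
= 1.2161 × 1.019413 / 1.028903 = 1.2161 × 0.990777
F = 1.2049 CAD per USD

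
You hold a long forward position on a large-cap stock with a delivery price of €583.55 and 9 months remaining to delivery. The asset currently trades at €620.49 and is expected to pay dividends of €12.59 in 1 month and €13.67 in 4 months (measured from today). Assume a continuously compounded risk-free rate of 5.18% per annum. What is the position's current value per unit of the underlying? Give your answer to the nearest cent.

PV(remaining dividends) I = 12.59·e^(−0.0518·1/12) + 13.67·e^(−0.0518·4/12) = 25.9718
Current forward F = (S − I)·e^(rT) = (620.49 − 25.9718)·e^(0.0518·9/12) = 594.5182 × 1.039615 = 618.0700
Value (long) = (F − K)·e^(−rT) = (618.0700 − 583.55) × 0.961895 = 33.2046
Value = €33.20

€33.20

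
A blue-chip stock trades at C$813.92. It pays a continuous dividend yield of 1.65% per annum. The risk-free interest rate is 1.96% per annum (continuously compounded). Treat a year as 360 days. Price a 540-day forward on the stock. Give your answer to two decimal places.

C$817.71

F = S·e^((r − q)T) = 813.92 · e^((0.0196 − 0.0165) × 540/360)
= 813.92 · e^0.004650 = 813.92 × 1.004661
F = C$817.71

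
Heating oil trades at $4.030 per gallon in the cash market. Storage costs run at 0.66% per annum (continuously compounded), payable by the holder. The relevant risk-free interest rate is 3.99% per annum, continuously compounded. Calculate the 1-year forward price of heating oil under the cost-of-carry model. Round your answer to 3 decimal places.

Net carry = r + u − y = 0.0399 + 0.0066 − 0.0000 = 0.0465
F = S·e^((r+u−y)T) = 4.030 · e^(0.0465 × 1) = 4.030 · e^0.046500
= 4.030 × 1.047598 = $4.222 per gallon

$4.222 per gallon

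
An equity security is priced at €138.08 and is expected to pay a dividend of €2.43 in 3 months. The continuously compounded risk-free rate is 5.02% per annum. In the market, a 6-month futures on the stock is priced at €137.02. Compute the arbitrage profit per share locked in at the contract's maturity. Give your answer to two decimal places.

€2.11 per share

PV(dividends) I = 2.43·e^(−0.0502·3/12) = 2.3997
Fair futures F* = (S − I)·e^(rT) = (138.08 − 2.3997)·e^0.025100 = 135.6803 × 1.025418 = 139.1290
Market €137.02 < fair 139.1290: forward underpriced → reverse cash-and-carry (short the stock, invest proceeds at r, pay the dividends, go long the forward).
Profit at T = |F_mkt − F*| = |137.02 − 139.1290| = €2.11 per share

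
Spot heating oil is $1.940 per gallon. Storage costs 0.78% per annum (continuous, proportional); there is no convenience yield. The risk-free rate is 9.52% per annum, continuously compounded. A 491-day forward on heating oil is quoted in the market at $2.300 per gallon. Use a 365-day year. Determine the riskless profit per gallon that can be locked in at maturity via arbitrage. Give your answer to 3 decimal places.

Fair forward: F* = S·e^(carry·T), with carry = (r + u) = 0.0952 + 0.0078 = 0.1030
F* = 1.940 · e^(0.1030 × 491/365) = 1.940 · e^0.138556 = 1.940 × 1.148614 = $2.2283
Market $2.300 > fair $2.2283: forward overpriced → cash-and-carry (buy spot, short the forward).
At maturity, profit = |F_mkt − F*| = |2.300 − 2.2283| = $0.072 per gallon

$0.072 per gallon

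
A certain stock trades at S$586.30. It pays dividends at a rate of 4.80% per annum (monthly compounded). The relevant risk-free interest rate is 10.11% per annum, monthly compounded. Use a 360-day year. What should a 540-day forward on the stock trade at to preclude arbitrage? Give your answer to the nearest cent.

S$634.60

F = S · (1+r/12)^(12T) / (1+q/12)^(12T)
= 586.30 × 1.163014 / 1.074501 = 586.30 × 1.082376
F = S$634.60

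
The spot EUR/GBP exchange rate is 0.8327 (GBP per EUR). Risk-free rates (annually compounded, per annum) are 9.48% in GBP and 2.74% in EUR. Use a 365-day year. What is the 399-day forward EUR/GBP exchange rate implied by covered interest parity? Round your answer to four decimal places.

By covered interest parity, F = S · (1+r_GBP)^T / (1+r_EUR)^T
= 0.8327 × 1.104076 / 1.029990 = 0.8327 × 1.071929
F = 0.8926 GBP per EUR

0.8926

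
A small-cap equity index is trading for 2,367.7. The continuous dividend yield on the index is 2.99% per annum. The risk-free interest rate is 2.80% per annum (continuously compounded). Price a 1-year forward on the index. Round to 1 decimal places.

2,363.2

F = S·e^((r − q)T) = 2367.7 · e^((0.0280 − 0.0299) × 1)
= 2367.7 · e^-0.001900 = 2367.7 × 0.998102
F = 2,363.2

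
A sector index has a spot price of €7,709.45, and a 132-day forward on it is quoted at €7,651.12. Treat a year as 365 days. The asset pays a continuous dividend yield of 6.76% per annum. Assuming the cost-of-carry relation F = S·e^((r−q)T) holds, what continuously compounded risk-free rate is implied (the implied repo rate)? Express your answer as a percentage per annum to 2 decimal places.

4.66%

From F = S·e^((r−q)T): (r − q) = ln(F/S)/T
ln(7651.12/7709.45) = ln(0.992434) = -0.007595
(r − q) = -0.007595 / (132/365) = -0.021001
r = ln(F/S)/T + q = -0.021001 + 0.0676 = 0.046599
r = 4.66%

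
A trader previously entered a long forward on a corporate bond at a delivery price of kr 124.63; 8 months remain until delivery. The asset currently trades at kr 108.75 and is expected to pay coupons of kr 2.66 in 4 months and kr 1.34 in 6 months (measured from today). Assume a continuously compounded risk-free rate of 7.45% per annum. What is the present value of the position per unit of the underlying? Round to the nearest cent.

PV(remaining coupons) I = 2.66·e^(−0.0745·4/12) + 1.34·e^(−0.0745·6/12) = 3.8858
Current forward F = (S − I)·e^(rT) = (108.75 − 3.8858)·e^(0.0745·8/12) = 104.8642 × 1.050921 = 110.2040
Value (long) = (F − K)·e^(−rT) = (110.2040 − 124.63) × 0.951547 = -13.7270
Value = -kr 13.73

-kr 13.73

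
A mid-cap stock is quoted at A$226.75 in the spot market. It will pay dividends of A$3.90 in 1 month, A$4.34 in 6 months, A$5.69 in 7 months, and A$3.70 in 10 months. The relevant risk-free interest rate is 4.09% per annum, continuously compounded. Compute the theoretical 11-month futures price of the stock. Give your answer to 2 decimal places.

PV(dividends) I = 3.90·e^(−0.0409·1/12) + 4.34·e^(−0.0409·6/12) + 5.69·e^(−0.0409·7/12) + 3.70·e^(−0.0409·10/12)
I = 3.8867 + 4.2521 + 5.5559 + 3.5760 = 17.2707
F = (S − I)·e^(rT) = (226.75 − 17.2707) · e^(0.0409·11/12)
= 209.4793 · e^0.037492 = 209.4793 × 1.038204 = A$217.48

A$217.48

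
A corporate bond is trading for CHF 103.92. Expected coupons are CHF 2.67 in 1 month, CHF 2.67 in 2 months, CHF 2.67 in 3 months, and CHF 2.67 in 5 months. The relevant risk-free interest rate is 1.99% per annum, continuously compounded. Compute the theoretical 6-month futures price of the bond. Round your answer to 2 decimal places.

PV(coupons) I = 2.67·e^(−0.0199·1/12) + 2.67·e^(−0.0199·2/12) + 2.67·e^(−0.0199·3/12) + 2.67·e^(−0.0199·5/12)
I = 2.6656 + 2.6612 + 2.6567 + 2.6480 = 10.6315
F = (S − I)·e^(rT) = (103.92 − 10.6315) · e^(0.0199·6/12)
= 93.2885 · e^0.009950 = 93.2885 × 1.010000 = CHF 94.22

CHF 94.22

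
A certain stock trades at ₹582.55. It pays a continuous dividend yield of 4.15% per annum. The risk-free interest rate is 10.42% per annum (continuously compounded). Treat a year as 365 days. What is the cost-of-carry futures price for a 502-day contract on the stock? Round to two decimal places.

F = S·e^((r − q)T) = 582.55 · e^((0.1042 − 0.0415) × 502/365)
= 582.55 · e^0.086234 = 582.55 × 1.090061
F = ₹635.02

₹635.02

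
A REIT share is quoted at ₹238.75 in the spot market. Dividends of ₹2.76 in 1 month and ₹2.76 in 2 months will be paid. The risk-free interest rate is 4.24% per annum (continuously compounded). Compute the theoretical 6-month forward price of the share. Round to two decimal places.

PV(dividends) I = 2.76·e^(−0.0424·1/12) + 2.76·e^(−0.0424·2/12)
I = 2.7503 + 2.7406 = 5.4909
F = (S − I)·e^(rT) = (238.75 − 5.4909) · e^(0.0424·6/12)
= 233.2591 · e^0.021200 = 233.2591 × 1.021426 = ₹238.26

₹238.26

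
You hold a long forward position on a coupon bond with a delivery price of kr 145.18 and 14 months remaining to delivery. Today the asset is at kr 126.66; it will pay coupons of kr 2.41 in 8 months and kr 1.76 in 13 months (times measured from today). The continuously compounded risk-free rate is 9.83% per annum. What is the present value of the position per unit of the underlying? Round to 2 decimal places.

-kr 6.63

PV(remaining coupons) I = 2.41·e^(−0.0983·8/12) + 1.76·e^(−0.0983·13/12) = 3.8393
Current forward F = (S − I)·e^(rT) = (126.66 − 3.8393)·e^(0.0983·14/12) = 122.8207 × 1.121518 = 137.7456
Value (long) = (F − K)·e^(−rT) = (137.7456 − 145.18) × 0.891648 = -6.6289
Value = -kr 6.63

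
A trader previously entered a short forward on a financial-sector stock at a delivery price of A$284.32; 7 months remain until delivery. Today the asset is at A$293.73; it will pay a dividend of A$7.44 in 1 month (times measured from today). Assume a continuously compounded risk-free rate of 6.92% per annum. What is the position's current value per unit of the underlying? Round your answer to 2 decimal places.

-A$13.26

PV(remaining dividends) I = 7.44·e^(−0.0692·1/12) = 7.3972
Current forward F = (S − I)·e^(rT) = (293.73 − 7.3972)·e^(0.0692·7/12) = 286.3328 × 1.041192 = 298.1274
Value (long) = (F − K)·e^(−rT) = (298.1274 − 284.32) × 0.960437 = 13.2611
Short position value = −(long value) = -A$13.26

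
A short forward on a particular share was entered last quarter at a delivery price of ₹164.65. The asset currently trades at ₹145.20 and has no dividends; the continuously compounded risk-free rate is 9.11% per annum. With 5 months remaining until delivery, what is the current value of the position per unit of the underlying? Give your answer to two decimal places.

Current fair forward for the remaining 5 months: F = S·e^(r·T), r = 0.0911
F = 145.20 · e^(0.0911 × 5/12) = 145.20 × 1.038688 = 150.8175
Value of long forward = (F − K)·e^(−rT) = (150.8175 − 164.65) · e^(−0.0911·5/12)
= -13.8325 × 0.962753 = -13.32
Short position value = −(long value) = ₹13.32

₹13.32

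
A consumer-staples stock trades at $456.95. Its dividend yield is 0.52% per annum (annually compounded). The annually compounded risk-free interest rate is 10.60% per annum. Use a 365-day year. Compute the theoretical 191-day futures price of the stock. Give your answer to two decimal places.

$480.38

F = S · (1+r)^T / (1+q)^T
= 456.95 × 1.054136 / 1.002718 = 456.95 × 1.051279
F = $480.38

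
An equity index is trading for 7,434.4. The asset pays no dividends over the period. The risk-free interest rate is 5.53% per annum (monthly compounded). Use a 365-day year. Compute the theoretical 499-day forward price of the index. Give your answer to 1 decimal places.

F = S · (1+r/12)^(12T)
= 7434.4 × 1.078346
F = 8,016.9

8,016.9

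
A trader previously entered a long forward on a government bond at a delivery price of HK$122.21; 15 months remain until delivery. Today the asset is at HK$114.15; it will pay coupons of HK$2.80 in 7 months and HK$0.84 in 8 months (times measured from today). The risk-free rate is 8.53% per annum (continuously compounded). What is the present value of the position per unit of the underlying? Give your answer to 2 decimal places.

HK$0.84

PV(remaining coupons) I = 2.80·e^(−0.0853·7/12) + 0.84·e^(−0.0853·8/12) = 3.4577
Current forward F = (S − I)·e^(rT) = (114.15 − 3.4577)·e^(0.0853·15/12) = 110.6923 × 1.112517 = 123.1471
Value (long) = (F − K)·e^(−rT) = (123.1471 − 122.21) × 0.898863 = 0.8423
Value = HK$0.84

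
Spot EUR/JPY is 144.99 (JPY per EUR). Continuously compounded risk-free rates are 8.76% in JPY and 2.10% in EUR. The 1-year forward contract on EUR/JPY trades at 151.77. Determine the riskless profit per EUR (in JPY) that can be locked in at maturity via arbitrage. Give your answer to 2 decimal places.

Fair forward: F* = S·e^(carry·T), with carry = (r_JPY − r_EUR) = 0.0876 − 0.0210 = 0.0666
F* = 144.99 · e^(0.0666 × 1) = 144.99 · e^0.066600 = 144.99 × 1.068868 = 154.9752
Market 151.77 < fair 154.9752: forward underpriced → reverse cash-and-carry (short spot, go long the forward).
At maturity, profit = |F_mkt − F*| = |151.77 − 154.9752| = 3.21 per EUR (in JPY)

3.21 per EUR (in JPY)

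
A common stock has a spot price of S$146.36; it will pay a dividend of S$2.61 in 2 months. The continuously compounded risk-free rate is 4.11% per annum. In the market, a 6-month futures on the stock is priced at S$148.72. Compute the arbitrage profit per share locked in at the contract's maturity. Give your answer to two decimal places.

PV(dividends) I = 2.61·e^(−0.0411·2/12) = 2.5922
Fair futures F* = (S − I)·e^(rT) = (146.36 − 2.5922)·e^0.020550 = 143.7678 × 1.020763 = 146.7529
Market S$148.72 > fair 146.7529: forward overpriced → cash-and-carry (borrow at r, buy the stock and collect the dividends, short the forward).
Profit at T = |F_mkt − F*| = |148.72 − 146.7529| = S$1.97 per share

S$1.97 per share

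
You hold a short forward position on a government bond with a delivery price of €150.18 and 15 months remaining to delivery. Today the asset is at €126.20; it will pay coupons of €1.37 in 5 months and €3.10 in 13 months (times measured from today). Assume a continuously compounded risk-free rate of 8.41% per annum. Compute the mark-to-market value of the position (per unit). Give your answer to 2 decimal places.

€13.15

PV(remaining coupons) I = 1.37·e^(−0.0841·5/12) + 3.10·e^(−0.0841·13/12) = 4.1529
Current forward F = (S − I)·e^(rT) = (126.20 − 4.1529)·e^(0.0841·15/12) = 122.0471 × 1.110849 = 135.5759
Value (long) = (F − K)·e^(−rT) = (135.5759 − 150.18) × 0.900212 = -13.1468
Short position value = −(long value) = €13.15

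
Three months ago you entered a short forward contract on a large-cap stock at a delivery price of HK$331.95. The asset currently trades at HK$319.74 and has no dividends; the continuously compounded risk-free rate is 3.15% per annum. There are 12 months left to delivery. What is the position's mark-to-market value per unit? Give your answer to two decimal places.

HK$1.92

Current fair forward for the remaining 12 months: F = S·e^(r·T), r = 0.0315
F = 319.74 · e^(0.0315 × 12/12) = 319.74 × 1.032001 = 329.9720
Value of long forward = (F − K)·e^(−rT) = (329.9720 − 331.95) · e^(−0.0315·12/12)
= -1.9780 × 0.968991 = -1.92
Short position value = −(long value) = HK$1.92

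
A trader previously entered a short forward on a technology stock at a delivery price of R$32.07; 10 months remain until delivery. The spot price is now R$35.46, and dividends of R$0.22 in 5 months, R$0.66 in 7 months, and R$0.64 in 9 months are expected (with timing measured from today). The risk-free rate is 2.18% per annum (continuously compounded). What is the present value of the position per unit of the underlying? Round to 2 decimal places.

PV(remaining dividends) I = 0.22·e^(−0.0218·5/12) + 0.66·e^(−0.0218·7/12) + 0.64·e^(−0.0218·9/12) = 1.4993
Current forward F = (S − I)·e^(rT) = (35.46 − 1.4993)·e^(0.0218·10/12) = 33.9607 × 1.018333 = 34.5833
Value (long) = (F − K)·e^(−rT) = (34.5833 − 32.07) × 0.981997 = 2.4681
Short position value = −(long value) = -R$2.47

-R$2.47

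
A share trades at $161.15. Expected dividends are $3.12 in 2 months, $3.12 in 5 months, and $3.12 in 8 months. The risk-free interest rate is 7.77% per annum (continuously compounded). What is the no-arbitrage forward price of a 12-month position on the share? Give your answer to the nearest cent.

PV(dividends) I = 3.12·e^(−0.0777·2/12) + 3.12·e^(−0.0777·5/12) + 3.12·e^(−0.0777·8/12)
I = 3.0799 + 3.0206 + 2.9625 = 9.0630
F = (S − I)·e^(rT) = (161.15 − 9.0630) · e^(0.0777·12/12)
= 152.0870 · e^0.077700 = 152.0870 × 1.080798 = $164.38

$164.38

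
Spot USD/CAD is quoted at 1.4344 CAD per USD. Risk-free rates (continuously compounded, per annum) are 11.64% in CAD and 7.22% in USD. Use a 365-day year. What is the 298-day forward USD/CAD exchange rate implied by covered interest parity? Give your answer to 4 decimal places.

F = S·e^((r_CAD − r_USD)T) = 1.4344 · e^((0.1164 − 0.0722) × 298/365)
= 1.4344 · e^0.036087 = 1.4344 × 1.036746
F = 1.4871 CAD per USD

1.4871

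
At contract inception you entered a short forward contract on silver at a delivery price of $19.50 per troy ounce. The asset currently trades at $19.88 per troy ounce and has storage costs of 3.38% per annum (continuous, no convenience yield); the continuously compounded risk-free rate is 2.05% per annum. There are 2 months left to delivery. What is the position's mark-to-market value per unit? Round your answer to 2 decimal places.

-$0.56 per troy ounce

Current fair forward for the remaining 2 months: F = S·e^((r + u)·T), (r + u) = 0.0205 + 0.0338 = 0.0543
F = 19.88 · e^(0.0543 × 2/12) = 19.88 × 1.009091 = 20.0607
Value of long forward = (F − K)·e^(−rT) = (20.0607 − 19.50) · e^(−0.0205·2/12)
= 0.5607 × 0.996589 = 0.56
Short position value = −(long value) = -$0.56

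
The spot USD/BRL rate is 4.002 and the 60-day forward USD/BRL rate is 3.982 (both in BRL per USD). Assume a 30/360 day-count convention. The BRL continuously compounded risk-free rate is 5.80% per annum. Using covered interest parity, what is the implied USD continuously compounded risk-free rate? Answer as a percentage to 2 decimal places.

8.81%

F = S·e^((r_BRL − r_USD)T) ⇒ r_USD = r_BRL − ln(F/S)/T
ln(3.982/4.002) = -0.005010; /(60/360) = -0.030060
r_USD = 0.0580 + 0.030060 = 0.088060
r_USD = 8.81%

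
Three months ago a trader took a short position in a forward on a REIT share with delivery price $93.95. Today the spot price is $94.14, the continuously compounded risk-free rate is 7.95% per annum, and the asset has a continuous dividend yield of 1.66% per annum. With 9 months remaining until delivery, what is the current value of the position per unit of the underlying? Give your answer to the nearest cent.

Current fair forward for the remaining 9 months: F = S·e^((r − q)·T), (r − q) = 0.0795 − 0.0166 = 0.0629
F = 94.14 · e^(0.0629 × 9/12) = 94.14 × 1.048305 = 98.6874
Value of long forward = (F − K)·e^(−rT) = (98.6874 − 93.95) · e^(−0.0795·9/12)
= 4.7374 × 0.942118 = 4.46
Short position value = −(long value) = -$4.46

-$4.46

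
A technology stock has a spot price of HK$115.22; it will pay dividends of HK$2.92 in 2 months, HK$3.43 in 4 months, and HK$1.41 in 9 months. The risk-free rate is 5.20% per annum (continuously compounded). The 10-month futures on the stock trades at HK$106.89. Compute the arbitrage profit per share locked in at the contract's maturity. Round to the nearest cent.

HK$5.47 per share

PV(dividends) I = 2.92·e^(−0.0520·2/12) + 3.43·e^(−0.0520·4/12) + 1.41·e^(−0.0520·9/12) = 7.6219
Fair futures F* = (S − I)·e^(rT) = (115.22 − 7.6219)·e^0.043333 = 107.5981 × 1.044286 = 112.3632
Market HK$106.89 < fair 112.3632: forward underpriced → reverse cash-and-carry (short the stock, invest proceeds at r, pay the dividends, go long the forward).
Profit at T = |F_mkt − F*| = |106.89 − 112.3632| = HK$5.47 per share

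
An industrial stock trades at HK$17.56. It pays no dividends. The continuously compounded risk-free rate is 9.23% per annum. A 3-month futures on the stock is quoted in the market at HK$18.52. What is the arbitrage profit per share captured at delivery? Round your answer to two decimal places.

HK$0.55 per share

Fair futures: F* = S·e^(carry·T), with carry = r = 0.0923
F* = 17.56 · e^(0.0923 × 3/12) = 17.56 · e^0.023075 = 17.56 × 1.023343 = HK$17.9699
Market HK$18.52 > fair HK$17.9699: forward overpriced → cash-and-carry (buy spot, short the forward).
At maturity, profit = |F_mkt − F*| = |18.52 − 17.9699| = HK$0.55 per share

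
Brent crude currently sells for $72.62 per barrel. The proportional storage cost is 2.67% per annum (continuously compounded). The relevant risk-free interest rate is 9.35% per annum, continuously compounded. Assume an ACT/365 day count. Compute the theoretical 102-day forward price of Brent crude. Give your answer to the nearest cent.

Net carry = r + u − y = 0.0935 + 0.0267 − 0.0000 = 0.1202
F = S·e^((r+u−y)T) = 72.62 · e^(0.1202 × 102/365) = 72.62 · e^0.033590
= 72.62 × 1.034161 = $75.10 per barrel

$75.10 per barrel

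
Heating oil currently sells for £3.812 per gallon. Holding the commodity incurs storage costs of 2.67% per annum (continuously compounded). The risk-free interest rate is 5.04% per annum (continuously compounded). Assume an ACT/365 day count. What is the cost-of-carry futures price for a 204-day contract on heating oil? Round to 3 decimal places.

Net carry = r + u − y = 0.0504 + 0.0267 − 0.0000 = 0.0771
F = S·e^((r+u−y)T) = 3.812 · e^(0.0771 × 204/365) = 3.812 · e^0.043092
= 3.812 × 1.044034 = £3.980 per gallon

£3.980 per gallon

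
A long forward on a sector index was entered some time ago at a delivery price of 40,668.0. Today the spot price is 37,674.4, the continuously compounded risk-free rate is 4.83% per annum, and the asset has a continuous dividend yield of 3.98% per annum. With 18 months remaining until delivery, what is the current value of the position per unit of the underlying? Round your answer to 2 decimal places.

-2334.75

Current fair forward for the remaining 18 months: F = S·e^((r − q)·T), (r − q) = 0.0483 − 0.0398 = 0.0085
F = 37674.4 · e^(0.0085 × 18/12) = 37674.4 × 1.01283163 = 38157.8240
Value of long forward = (F − K)·e^(−rT) = (38157.8240 − 40668.0) · e^(−0.0483·18/12)
= -2510.1760 × 0.93011225 = -2334.75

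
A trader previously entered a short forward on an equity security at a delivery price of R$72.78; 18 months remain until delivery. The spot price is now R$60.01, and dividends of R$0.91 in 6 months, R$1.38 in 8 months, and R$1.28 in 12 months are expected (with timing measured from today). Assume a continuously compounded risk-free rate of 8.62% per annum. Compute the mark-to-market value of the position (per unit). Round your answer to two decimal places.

PV(remaining dividends) I = 0.91·e^(−0.0862·6/12) + 1.38·e^(−0.0862·8/12) + 1.28·e^(−0.0862·12/12) = 3.3488
Current forward F = (S − I)·e^(rT) = (60.01 − 3.3488)·e^(0.0862·18/12) = 56.6612 × 1.138031 = 64.4822
Value (long) = (F − K)·e^(−rT) = (64.4822 − 72.78) × 0.878710 = -7.2914
Short position value = −(long value) = R$7.29

R$7.29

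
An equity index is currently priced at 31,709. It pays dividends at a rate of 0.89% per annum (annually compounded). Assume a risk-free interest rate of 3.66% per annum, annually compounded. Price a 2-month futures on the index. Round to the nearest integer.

31,852

F = S · (1+r)^T / (1+q)^T
= 31709 × 1.006009 / 1.001478 = 31709 × 1.004524
F = 31,852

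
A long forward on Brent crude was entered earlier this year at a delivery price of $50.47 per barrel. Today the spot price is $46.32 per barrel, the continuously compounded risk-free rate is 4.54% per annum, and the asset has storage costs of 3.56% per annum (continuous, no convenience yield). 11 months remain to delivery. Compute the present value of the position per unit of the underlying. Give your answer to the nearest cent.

Current fair forward for the remaining 11 months: F = S·e^((r + u)·T), (r + u) = 0.0454 + 0.0356 = 0.0810
F = 46.32 · e^(0.0810 × 11/12) = 46.32 × 1.077076 = 49.8902
Value of long forward = (F − K)·e^(−rT) = (49.8902 − 50.47) · e^(−0.0454·11/12)
= -0.5798 × 0.959237 = -0.56

-$0.56 per barrel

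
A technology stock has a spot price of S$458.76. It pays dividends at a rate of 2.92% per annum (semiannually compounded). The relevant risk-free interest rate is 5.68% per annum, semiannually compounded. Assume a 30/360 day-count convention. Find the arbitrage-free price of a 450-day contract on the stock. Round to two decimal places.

S$474.52

F = S · (1+r/2)^(2T) / (1+q/2)^(2T)
= 458.76 × 1.072519 / 1.036901 = 458.76 × 1.034350
F = S$474.52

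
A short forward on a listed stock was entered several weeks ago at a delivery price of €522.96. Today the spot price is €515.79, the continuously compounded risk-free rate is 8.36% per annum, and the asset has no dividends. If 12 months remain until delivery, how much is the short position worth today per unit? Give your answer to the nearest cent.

Current fair forward for the remaining 12 months: F = S·e^(r·T), r = 0.0836
F = 515.79 · e^(0.0836 × 12/12) = 515.79 × 1.087194 = 560.7638
Value of long forward = (F − K)·e^(−rT) = (560.7638 − 522.96) · e^(−0.0836·12/12)
= 37.8038 × 0.919799 = 34.77
Short position value = −(long value) = -€34.77

-€34.77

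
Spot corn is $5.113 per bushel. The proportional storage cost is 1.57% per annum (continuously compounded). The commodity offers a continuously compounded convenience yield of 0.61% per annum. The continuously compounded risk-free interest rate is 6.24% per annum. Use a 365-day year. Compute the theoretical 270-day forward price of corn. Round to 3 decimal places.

$5.393 per bushel

Net carry = r + u − y = 0.0624 + 0.0157 − 0.0061 = 0.0720
F = S·e^((r+u−y)T) = 5.113 · e^(0.0720 × 270/365) = 5.113 · e^0.053260
= 5.113 × 1.054704 = $5.393 per bushel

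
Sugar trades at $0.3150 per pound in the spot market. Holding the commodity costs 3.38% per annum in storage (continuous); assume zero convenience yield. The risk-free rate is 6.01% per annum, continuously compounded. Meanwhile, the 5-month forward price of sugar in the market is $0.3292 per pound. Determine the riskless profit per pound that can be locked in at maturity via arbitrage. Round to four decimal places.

$0.0016 per pound

Fair forward: F* = S·e^(carry·T), with carry = (r + u) = 0.0601 + 0.0338 = 0.0939
F* = 0.3150 · e^(0.0939 × 5/12) = 0.3150 · e^0.039125 = 0.3150 × 1.039900 = $0.3276
Market $0.3292 > fair $0.3276: forward overpriced → cash-and-carry (buy spot, short the forward).
At maturity, profit = |F_mkt − F*| = |0.3292 − 0.3276| = $0.0016 per pound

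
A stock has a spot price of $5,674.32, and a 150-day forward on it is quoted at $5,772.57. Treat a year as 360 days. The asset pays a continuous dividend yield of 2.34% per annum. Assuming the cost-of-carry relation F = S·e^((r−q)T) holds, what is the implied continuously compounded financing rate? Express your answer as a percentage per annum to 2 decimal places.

6.46%

From F = S·e^((r−q)T): (r − q) = ln(F/S)/T
ln(5772.57/5674.32) = ln(1.017315) = 0.017167
(r − q) = 0.017167 / (150/360) = 0.041201
r = ln(F/S)/T + q = 0.041201 + 0.0234 = 0.064601
r = 6.46%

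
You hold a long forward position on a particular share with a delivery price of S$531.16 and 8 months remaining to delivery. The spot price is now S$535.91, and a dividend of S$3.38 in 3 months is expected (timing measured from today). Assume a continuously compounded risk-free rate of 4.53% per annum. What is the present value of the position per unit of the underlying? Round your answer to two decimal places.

PV(remaining dividends) I = 3.38·e^(−0.0453·3/12) = 3.3419
Current forward F = (S − I)·e^(rT) = (535.91 − 3.3419)·e^(0.0453·8/12) = 532.5681 × 1.030661 = 548.8972
Value (long) = (F − K)·e^(−rT) = (548.8972 − 531.16) × 0.970251 = 17.2095
Value = S$17.21

S$17.21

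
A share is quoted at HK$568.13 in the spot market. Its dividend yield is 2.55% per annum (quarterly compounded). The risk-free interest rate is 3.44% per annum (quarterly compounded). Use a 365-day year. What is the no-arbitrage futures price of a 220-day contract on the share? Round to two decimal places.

HK$571.16

F = S · (1+r/4)^(4T) / (1+q/4)^(4T)
= 568.13 × 1.020860 / 1.015439 = 568.13 × 1.005339
F = HK$571.16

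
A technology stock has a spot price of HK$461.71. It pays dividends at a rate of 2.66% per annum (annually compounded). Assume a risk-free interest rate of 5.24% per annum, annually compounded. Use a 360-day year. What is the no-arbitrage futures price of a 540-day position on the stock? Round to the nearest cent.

HK$479.22

F = S · (1+r)^T / (1+q)^T
= 461.71 × 1.079621 / 1.040164 = 461.71 × 1.037933
F = HK$479.22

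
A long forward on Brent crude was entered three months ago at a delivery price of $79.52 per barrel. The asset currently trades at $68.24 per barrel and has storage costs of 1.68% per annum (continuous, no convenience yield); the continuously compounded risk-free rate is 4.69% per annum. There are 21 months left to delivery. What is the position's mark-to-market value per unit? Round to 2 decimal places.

Current fair forward for the remaining 21 months: F = S·e^((r + u)·T), (r + u) = 0.0469 + 0.0168 = 0.0637
F = 68.24 · e^(0.0637 × 21/12) = 68.24 × 1.117926 = 76.2873
Value of long forward = (F − K)·e^(−rT) = (76.2873 − 79.52) · e^(−0.0469·21/12)
= -3.2327 × 0.921203 = -2.98

-$2.98 per barrel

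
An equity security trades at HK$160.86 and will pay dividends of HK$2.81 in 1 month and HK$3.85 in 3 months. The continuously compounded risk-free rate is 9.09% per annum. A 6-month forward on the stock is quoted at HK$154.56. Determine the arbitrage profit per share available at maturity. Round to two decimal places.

HK$6.92 per share

PV(dividends) I = 2.81·e^(−0.0909·1/12) + 3.85·e^(−0.0909·3/12) = 6.5523
Fair forward F* = (S − I)·e^(rT) = (160.86 − 6.5523)·e^0.045450 = 154.3077 × 1.046499 = 161.4829
Market HK$154.56 < fair 161.4829: forward underpriced → reverse cash-and-carry (short the stock, invest proceeds at r, pay the dividends, go long the forward).
Profit at T = |F_mkt − F*| = |154.56 − 161.4829| = HK$6.92 per share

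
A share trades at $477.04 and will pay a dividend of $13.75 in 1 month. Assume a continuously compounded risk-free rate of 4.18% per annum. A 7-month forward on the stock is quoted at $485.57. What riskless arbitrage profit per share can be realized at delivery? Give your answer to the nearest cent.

$10.80 per share

PV(dividends) I = 13.75·e^(−0.0418·1/12) = 13.7022
Fair forward F* = (S − I)·e^(rT) = (477.04 − 13.7022)·e^0.024383 = 463.3378 × 1.024683 = 474.7744
Market $485.57 > fair 474.7744: forward overpriced → cash-and-carry (borrow at r, buy the stock and collect the dividends, short the forward).
Profit at T = |F_mkt − F*| = |485.57 − 474.7744| = $10.80 per share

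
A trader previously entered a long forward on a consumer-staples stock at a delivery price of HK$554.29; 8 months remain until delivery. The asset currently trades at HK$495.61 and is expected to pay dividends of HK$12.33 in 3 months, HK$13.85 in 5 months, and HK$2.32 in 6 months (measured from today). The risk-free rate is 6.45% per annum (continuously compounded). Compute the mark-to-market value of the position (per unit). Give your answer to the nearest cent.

-HK$63.21

PV(remaining dividends) I = 12.33·e^(−0.0645·3/12) + 13.85·e^(−0.0645·5/12) + 2.32·e^(−0.0645·6/12) = 27.8619
Current forward F = (S − I)·e^(rT) = (495.61 − 27.8619)·e^(0.0645·8/12) = 467.7481 × 1.043938 = 488.3000
Value (long) = (F − K)·e^(−rT) = (488.3000 − 554.29) × 0.957911 = -63.2125
Value = -HK$63.21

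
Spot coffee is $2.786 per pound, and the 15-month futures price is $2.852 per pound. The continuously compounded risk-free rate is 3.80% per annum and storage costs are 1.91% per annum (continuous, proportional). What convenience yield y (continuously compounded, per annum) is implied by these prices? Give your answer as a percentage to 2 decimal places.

3.84%

F = S·e^((r+u−y)T) ⇒ (r+u−y) = ln(F/S)/T
ln(2.852/2.786) = 0.023414; /T ⇒ 0.018731
y = r + u − ln(F/S)/T = 0.0380 + 0.0191 − 0.018731 = 0.038369
y = 3.84%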